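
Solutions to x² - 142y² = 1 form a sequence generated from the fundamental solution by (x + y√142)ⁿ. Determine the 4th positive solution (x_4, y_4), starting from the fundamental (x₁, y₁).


Step 1: Find the fundamental solution (x₁, y₁) of x² - 142y² = 1.
  Expand √142 as a continued fraction. a₀ = ⌊√142⌋ = 11; iterate m_{k+1} = d_k·a_k − m_k, d_{k+1} = (142 − m_{k+1}²)/d_k, a_{k+1} = ⌊(a₀ + m_{k+1})/d_{k+1}⌋ (starting m₀ = 0, d₀ = 1), with convergents p_k = a_k·p_{k-1} + p_{k-2}, q_k = a_k·q_{k-1} + q_{k-2} (p₋₁ = 1, q₋₁ = 0):
  k = 0: a₀ = 11; p₀/q₀ = 11/1; p₀² − 142·q₀² = 121 − 142 = -21.
  k = 1: m = 11, d = 21, a = ⌊(11 + 11)/21⌋ = 1; p/q = (1·11 + 1)/(1·1 + 0) = 12/1; p² − 142·q² = 144 − 142 = 2.
  k = 2: m = 10, d = 2, a = ⌊(11 + 10)/2⌋ = 10; p/q = (10·12 + 11)/(10·1 + 1) = 131/11; p² − 142·q² = 17161 − 17182 = -21.
  k = 3: m = 10, d = 21, a = ⌊(11 + 10)/21⌋ = 1; p/q = (1·131 + 12)/(1·11 + 1) = 143/12; p² − 142·q² = 20449 − 20448 = 1.
  The first convergent with p² − 142·q² = 1 gives the fundamental solution (x₁, y₁) = (143, 12).
Step 2: Apply the recurrence (x_{n+1}, y_{n+1}) = (x₁x_n + 142y₁y_n, x₁y_n + y₁x_n) repeatedly.
  From (x_1, y_1) = (143, 12): x_2 = 143·143 + 142·12·12 = 40897; y_2 = 143·12 + 12·143 = 3432.
  From (x_2, y_2) = (40897, 3432): x_3 = 143·40897 + 142·12·3432 = 11696399; y_3 = 143·3432 + 12·40897 = 981540.
  From (x_3, y_3) = (11696399, 981540): x_4 = 143·11696399 + 142·12·981540 = 3345129217; y_4 = 143·981540 + 12·11696399 = 280717008.
Step 3: Verify x_4² - 142·y_4² = 11189889478427033089 - 11189889478427033088 = 1 (should be 1). ✓

(x_1, y_1) = (143, 12); (x_4, y_4) = (3345129217, 280717008).


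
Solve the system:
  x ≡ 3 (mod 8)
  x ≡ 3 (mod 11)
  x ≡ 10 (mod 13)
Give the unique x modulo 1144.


Moduli 8, 11, 13 are pairwise coprime; by CRT there is a unique solution modulo M = 8 · 11 · 13 = 1144.
Solve pairwise, accumulating the modulus:
  Start with x ≡ 3 (mod 8).
  Combine with x ≡ 3 (mod 11): since gcd(8, 11) = 1, we get a unique residue mod 88.
    Write x = 3 + 8·t and substitute into x ≡ 3 (mod 11): 8·t ≡ 3 − 3 = 0 (mod 11).
    The inverse of 8 mod 11 is 7 (since 8·7 = 56 = 5·11 + 1), so t ≡ 7·0 = 0 ≡ 0 (mod 11).
    Then x = 3 + 8·0 = 3, valid modulo lcm(8, 11) = 88: x ≡ 3 (mod 88).
  Combine with x ≡ 10 (mod 13): since gcd(88, 13) = 1, we get a unique residue mod 1144.
    Write x = 3 + 88·t and substitute into x ≡ 10 (mod 13): 88·t ≡ 10 − 3 = 7 (mod 13).
    Reduce coefficients mod 13: 10·t ≡ 7 (mod 13).
    The inverse of 10 mod 13 is 4 (since 10·4 = 40 = 3·13 + 1), so t ≡ 4·7 = 28 ≡ 2 (mod 13).
    Then x = 3 + 88·2 = 179, valid modulo lcm(88, 13) = 1144: x ≡ 179 (mod 1144).
Verify: 179 mod 8 = 3 ✓, 179 mod 11 = 3 ✓, 179 mod 13 = 10 ✓.

x ≡ 179 (mod 1144).


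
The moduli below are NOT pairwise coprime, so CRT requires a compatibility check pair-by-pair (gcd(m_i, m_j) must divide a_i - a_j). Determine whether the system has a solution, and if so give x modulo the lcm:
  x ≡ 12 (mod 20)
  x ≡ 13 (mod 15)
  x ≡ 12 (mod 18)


Moduli 20, 15, 18 are not pairwise coprime, so CRT works modulo lcm(m_i) when all pairwise compatibility conditions hold.
Pairwise compatibility: gcd(m_i, m_j) must divide a_i - a_j for every pair.
Merge one congruence at a time:
  Start: x ≡ 12 (mod 20).
  Combine with x ≡ 13 (mod 15): gcd(20, 15) = 5, and 13 - 12 = 1 is NOT divisible by 5.
    ⇒ system is inconsistent (no integer solution).

No solution (the system is inconsistent).


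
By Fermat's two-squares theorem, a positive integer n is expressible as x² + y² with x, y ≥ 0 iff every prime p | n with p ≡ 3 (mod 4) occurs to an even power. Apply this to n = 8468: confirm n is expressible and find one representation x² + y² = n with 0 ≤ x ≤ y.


Step 1: Factor n = 8468 = 2^2 · 29 · 73.
Step 2: Check the mod-4 condition on each prime factor: 2 = 2 (special); 29 ≡ 1 (mod 4), exponent 1; 73 ≡ 1 (mod 4), exponent 1.
All primes ≡ 3 (mod 4) appear to even exponent (or don't appear), so by the two-squares theorem n IS expressible as a sum of two squares.
Step 3: Build a representation. Group n = k² · m with k = 2 and m = 29 · 73 = 2117 (a product of primes ≡ 1 (mod 4)); a representation of m scales to one of n via (k·x)² + (k·y)² = k²(x² + y²). Each prime p ≡ 1 (mod 4) is itself a sum of two squares; find a² by testing p − a² for a perfect square:
  29: 29 − 1² = 28, 29 − 2² = 25 = 5² ⇒ 29 = 2² + 5².
  73: 73 − 1² = 72, 73 − 2² = 69, 73 − 3² = 64 = 8² ⇒ 73 = 3² + 8².
  Combine using the Brahmagupta–Fibonacci identity (a² + b²)(c² + d²) = (ac − bd)² + (ad + bc)² = (ac + bd)² + (ad − bc)²:
  29 · 73 = 2117: from (2² + 5²)(3² + 8²), take (2·3 − 5·8, 2·8 + 5·3) = (6 − 40, 16 + 15) = (-34, 31); dropping signs (only squares matter) gives (34, 31); check 34² + 31² = 1156 + 961 = 2117 ✓.
  Scale by k = 2: (2·34, 2·31) = (68, 62).
Step 4: Order so x ≤ y and verify: 62² + 68² = 3844 + 4624 = 8468 = n. ✓

n = 8468 = 62² + 68² (one valid representation with x ≤ y).


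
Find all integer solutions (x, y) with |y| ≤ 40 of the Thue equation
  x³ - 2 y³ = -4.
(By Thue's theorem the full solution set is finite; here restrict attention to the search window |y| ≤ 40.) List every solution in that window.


The equation is x³ - 2y³ = -4. For fixed y, x³ = 2·y³ − 4, so a solution requires the RHS to be a perfect cube.
Strategy: iterate y from -40 to 40, compute RHS = 2·y³ − 4, and check whether it is a (positive or negative) perfect cube.
Check small values of y:
  y = 0: RHS = -4 is not a perfect cube.
  y = 1: RHS = -2 is not a perfect cube.
  y = -1: RHS = -6 is not a perfect cube.
  y = 2: RHS = 12 is not a perfect cube.
  y = -2: RHS = -20 is not a perfect cube.
  y = 3: RHS = 50 is not a perfect cube.
  y = -3: RHS = -58 is not a perfect cube.
Continuing the search up to |y| = 40 finds no solutions either.
No (x, y) in the scanned range satisfies the equation.

No integer solutions with |y| ≤ 40.


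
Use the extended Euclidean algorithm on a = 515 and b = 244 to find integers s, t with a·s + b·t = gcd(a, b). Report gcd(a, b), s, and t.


Euclidean algorithm on (515, 244) — divide until remainder is 0:
  515 = 2 · 244 + 27
  244 = 9 · 27 + 1
  27 = 27 · 1 + 0
gcd(515, 244) = 1.
Track Bezout coefficients alongside the remainders: start with r₀ = 515 = a·1 + b·0 (s = 1, t = 0) and r₁ = 244 = a·0 + b·1 (s = 0, t = 1); each new remainder r_{k+1} = r_{k-1} − q_k·r_k inherits s_{k+1} = s_{k-1} − q_k·s_k, t_{k+1} = t_{k-1} − q_k·t_k, so r_k = a·s_k + b·t_k at every step:
  q = 2: r = 27, s = 1 − 2·0 = 1, t = 0 − 2·1 = -2  (check: 515·1 + 244·(-2) = 27)
  q = 9: r = 1, s = 0 − 9·1 = -9, t = 1 − 9·(-2) = 19  (check: 515·(-9) + 244·19 = 1)
The row with r = 1 (the gcd) gives the Bezout coefficients s = -9, t = 19.
Result: 515 · (-9) + 244 · (19) = 1.

gcd(515, 244) = 1; s = -9, t = 19 (check: 515·(-9) + 244·19 = 1).


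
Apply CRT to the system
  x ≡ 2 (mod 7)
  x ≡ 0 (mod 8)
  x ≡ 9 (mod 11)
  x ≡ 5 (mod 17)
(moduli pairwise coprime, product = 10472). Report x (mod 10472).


Product of moduli M = 7 · 8 · 11 · 17 = 10472.
Merge one congruence at a time:
  Start: x ≡ 2 (mod 7).
  Combine with x ≡ 0 (mod 8); new modulus lcm = 56.
    Write x = 2 + 7·t and substitute into x ≡ 0 (mod 8): 7·t ≡ 0 − 2 = -2 (mod 8).
    Reduce coefficients mod 8: 7·t ≡ 6 (mod 8).
    The inverse of 7 mod 8 is 7 (since 7·7 = 49 = 6·8 + 1), so t ≡ 7·6 = 42 ≡ 2 (mod 8).
    Then x = 2 + 7·2 = 16, valid modulo lcm(7, 8) = 56: x ≡ 16 (mod 56).
  Combine with x ≡ 9 (mod 11); new modulus lcm = 616.
    Write x = 16 + 56·t and substitute into x ≡ 9 (mod 11): 56·t ≡ 9 − 16 = -7 (mod 11).
    Reduce coefficients mod 11: 1·t ≡ 4 (mod 11).
    So t ≡ 4 (mod 11).
    Then x = 16 + 56·4 = 240, valid modulo lcm(56, 11) = 616: x ≡ 240 (mod 616).
  Combine with x ≡ 5 (mod 17); new modulus lcm = 10472.
    Write x = 240 + 616·t and substitute into x ≡ 5 (mod 17): 616·t ≡ 5 − 240 = -235 (mod 17).
    Reduce coefficients mod 17: 4·t ≡ 3 (mod 17).
    The inverse of 4 mod 17 is 13 (since 4·13 = 52 = 3·17 + 1), so t ≡ 13·3 = 39 ≡ 5 (mod 17).
    Then x = 240 + 616·5 = 3320, valid modulo lcm(616, 17) = 10472: x ≡ 3320 (mod 10472).
Verify against each original: 3320 mod 7 = 2, 3320 mod 8 = 0, 3320 mod 11 = 9, 3320 mod 17 = 5.

x ≡ 3320 (mod 10472).


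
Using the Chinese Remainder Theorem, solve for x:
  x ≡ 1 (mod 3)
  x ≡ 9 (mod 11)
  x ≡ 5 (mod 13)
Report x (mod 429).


Moduli 3, 11, 13 are pairwise coprime; by CRT there is a unique solution modulo M = 3 · 11 · 13 = 429.
Solve pairwise, accumulating the modulus:
  Start with x ≡ 1 (mod 3).
  Combine with x ≡ 9 (mod 11): since gcd(3, 11) = 1, we get a unique residue mod 33.
    Write x = 1 + 3·t and substitute into x ≡ 9 (mod 11): 3·t ≡ 9 − 1 = 8 (mod 11).
    The inverse of 3 mod 11 is 4 (since 3·4 = 12 = 1·11 + 1), so t ≡ 4·8 = 32 ≡ 10 (mod 11).
    Then x = 1 + 3·10 = 31, valid modulo lcm(3, 11) = 33: x ≡ 31 (mod 33).
  Combine with x ≡ 5 (mod 13): since gcd(33, 13) = 1, we get a unique residue mod 429.
    Write x = 31 + 33·t and substitute into x ≡ 5 (mod 13): 33·t ≡ 5 − 31 = -26 (mod 13).
    Reduce coefficients mod 13: 7·t ≡ 0 (mod 13).
    The inverse of 7 mod 13 is 2 (since 7·2 = 14 = 1·13 + 1), so t ≡ 2·0 = 0 ≡ 0 (mod 13).
    Then x = 31 + 33·0 = 31, valid modulo lcm(33, 13) = 429: x ≡ 31 (mod 429).
Verify: 31 mod 3 = 1 ✓, 31 mod 11 = 9 ✓, 31 mod 13 = 5 ✓.

x ≡ 31 (mod 429).


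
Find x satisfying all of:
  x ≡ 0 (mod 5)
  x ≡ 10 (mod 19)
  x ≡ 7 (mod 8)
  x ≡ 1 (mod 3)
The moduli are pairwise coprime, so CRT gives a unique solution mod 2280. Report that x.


Product of moduli M = 5 · 19 · 8 · 3 = 2280.
Merge one congruence at a time:
  Start: x ≡ 0 (mod 5).
  Combine with x ≡ 10 (mod 19); new modulus lcm = 95.
    Write x = 0 + 5·t and substitute into x ≡ 10 (mod 19): 5·t ≡ 10 − 0 = 10 (mod 19).
    The inverse of 5 mod 19 is 4 (since 5·4 = 20 = 1·19 + 1), so t ≡ 4·10 = 40 ≡ 2 (mod 19).
    Then x = 0 + 5·2 = 10, valid modulo lcm(5, 19) = 95: x ≡ 10 (mod 95).
  Combine with x ≡ 7 (mod 8); new modulus lcm = 760.
    Write x = 10 + 95·t and substitute into x ≡ 7 (mod 8): 95·t ≡ 7 − 10 = -3 (mod 8).
    Reduce coefficients mod 8: 7·t ≡ 5 (mod 8).
    The inverse of 7 mod 8 is 7 (since 7·7 = 49 = 6·8 + 1), so t ≡ 7·5 = 35 ≡ 3 (mod 8).
    Then x = 10 + 95·3 = 295, valid modulo lcm(95, 8) = 760: x ≡ 295 (mod 760).
  Combine with x ≡ 1 (mod 3); new modulus lcm = 2280.
    Write x = 295 + 760·t and substitute into x ≡ 1 (mod 3): 760·t ≡ 1 − 295 = -294 (mod 3).
    Reduce coefficients mod 3: 1·t ≡ 0 (mod 3).
    So t ≡ 0 (mod 3).
    Then x = 295 + 760·0 = 295, valid modulo lcm(760, 3) = 2280: x ≡ 295 (mod 2280).
Verify against each original: 295 mod 5 = 0, 295 mod 19 = 10, 295 mod 8 = 7, 295 mod 3 = 1.

x ≡ 295 (mod 2280).


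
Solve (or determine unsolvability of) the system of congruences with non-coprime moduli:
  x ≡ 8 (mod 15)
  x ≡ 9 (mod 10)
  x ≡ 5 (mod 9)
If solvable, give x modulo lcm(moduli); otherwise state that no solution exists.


Moduli 15, 10, 9 are not pairwise coprime, so CRT works modulo lcm(m_i) when all pairwise compatibility conditions hold.
Pairwise compatibility: gcd(m_i, m_j) must divide a_i - a_j for every pair.
Merge one congruence at a time:
  Start: x ≡ 8 (mod 15).
  Combine with x ≡ 9 (mod 10): gcd(15, 10) = 5, and 9 - 8 = 1 is NOT divisible by 5.
    ⇒ system is inconsistent (no integer solution).

No solution (the system is inconsistent).


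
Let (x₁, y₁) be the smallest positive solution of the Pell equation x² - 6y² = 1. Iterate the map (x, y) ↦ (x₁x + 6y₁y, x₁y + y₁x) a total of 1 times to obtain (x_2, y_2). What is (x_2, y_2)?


Step 1: Find the fundamental solution (x₁, y₁) of x² - 6y² = 1.
  Expand √6 as a continued fraction. a₀ = ⌊√6⌋ = 2; iterate m_{k+1} = d_k·a_k − m_k, d_{k+1} = (6 − m_{k+1}²)/d_k, a_{k+1} = ⌊(a₀ + m_{k+1})/d_{k+1}⌋ (starting m₀ = 0, d₀ = 1), with convergents p_k = a_k·p_{k-1} + p_{k-2}, q_k = a_k·q_{k-1} + q_{k-2} (p₋₁ = 1, q₋₁ = 0):
  k = 0: a₀ = 2; p₀/q₀ = 2/1; p₀² − 6·q₀² = 4 − 6 = -2.
  k = 1: m = 2, d = 2, a = ⌊(2 + 2)/2⌋ = 2; p/q = (2·2 + 1)/(2·1 + 0) = 5/2; p² − 6·q² = 25 − 24 = 1.
  The first convergent with p² − 6·q² = 1 gives the fundamental solution (x₁, y₁) = (5, 2).
Step 2: Apply the recurrence (x_{n+1}, y_{n+1}) = (x₁x_n + 6y₁y_n, x₁y_n + y₁x_n) repeatedly.
  From (x_1, y_1) = (5, 2): x_2 = 5·5 + 6·2·2 = 49; y_2 = 5·2 + 2·5 = 20.
Step 3: Verify x_2² - 6·y_2² = 2401 - 2400 = 1 (should be 1). ✓

(x_1, y_1) = (5, 2); (x_2, y_2) = (49, 20).


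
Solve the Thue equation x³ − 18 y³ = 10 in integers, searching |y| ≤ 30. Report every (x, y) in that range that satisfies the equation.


The equation is x³ - 18y³ = 10. For fixed y, x³ = 18·y³ + 10, so a solution requires the RHS to be a perfect cube.
Strategy: iterate y from -30 to 30, compute RHS = 18·y³ + 10, and check whether it is a (positive or negative) perfect cube.
Check small values of y:
  y = 0: RHS = 10 is not a perfect cube.
  y = 1: RHS = 28 is not a perfect cube.
  y = -1: RHS = -8 = (-2)³ ⇒ x = -2 works.
  y = 2: RHS = 154 is not a perfect cube.
  y = -2: RHS = -134 is not a perfect cube.
  y = 3: RHS = 496 is not a perfect cube.
  y = -3: RHS = -476 is not a perfect cube.
Continuing the search up to |y| = 30 finds no further solutions beyond those listed.
Collected solutions: (-2, -1).

Solutions (with |y| ≤ 30): (-2, -1).


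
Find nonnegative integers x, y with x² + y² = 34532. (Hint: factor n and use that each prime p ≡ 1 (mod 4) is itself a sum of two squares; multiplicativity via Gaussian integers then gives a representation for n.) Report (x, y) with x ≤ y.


Step 1: Factor n = 34532 = 2^2 · 89 · 97.
Step 2: Check the mod-4 condition on each prime factor: 2 = 2 (special); 89 ≡ 1 (mod 4), exponent 1; 97 ≡ 1 (mod 4), exponent 1.
All primes ≡ 3 (mod 4) appear to even exponent (or don't appear), so by the two-squares theorem n IS expressible as a sum of two squares.
Step 3: Build a representation. Group n = k² · m with k = 2 and m = 89 · 97 = 8633 (a product of primes ≡ 1 (mod 4)); a representation of m scales to one of n via (k·x)² + (k·y)² = k²(x² + y²). Each prime p ≡ 1 (mod 4) is itself a sum of two squares; find a² by testing p − a² for a perfect square:
  89: 89 − 1² = 88, 89 − 2² = 85, 89 − 3² = 80, 89 − 4² = 73, 89 − 5² = 64 = 8² ⇒ 89 = 5² + 8².
  97: 97 − 1² = 96, 97 − 2² = 93, 97 − 3² = 88, 97 − 4² = 81 = 9² ⇒ 97 = 4² + 9².
  Combine using the Brahmagupta–Fibonacci identity (a² + b²)(c² + d²) = (ac − bd)² + (ad + bc)² = (ac + bd)² + (ad − bc)²:
  89 · 97 = 8633: from (5² + 8²)(4² + 9²), take (5·4 − 8·9, 5·9 + 8·4) = (20 − 72, 45 + 32) = (-52, 77); dropping signs (only squares matter) gives (52, 77); check 52² + 77² = 2704 + 5929 = 8633 ✓.
  Scale by k = 2: (2·52, 2·77) = (104, 154).
Step 4: Order so x ≤ y and verify: 104² + 154² = 10816 + 23716 = 34532 = n. ✓

n = 34532 = 104² + 154² (one valid representation with x ≤ y).


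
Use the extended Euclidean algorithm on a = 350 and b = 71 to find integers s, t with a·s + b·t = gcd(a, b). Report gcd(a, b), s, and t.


Euclidean algorithm on (350, 71) — divide until remainder is 0:
  350 = 4 · 71 + 66
  71 = 1 · 66 + 5
  66 = 13 · 5 + 1
  5 = 5 · 1 + 0
gcd(350, 71) = 1.
Track Bezout coefficients alongside the remainders: start with r₀ = 350 = a·1 + b·0 (s = 1, t = 0) and r₁ = 71 = a·0 + b·1 (s = 0, t = 1); each new remainder r_{k+1} = r_{k-1} − q_k·r_k inherits s_{k+1} = s_{k-1} − q_k·s_k, t_{k+1} = t_{k-1} − q_k·t_k, so r_k = a·s_k + b·t_k at every step:
  q = 4: r = 66, s = 1 − 4·0 = 1, t = 0 − 4·1 = -4  (check: 350·1 + 71·(-4) = 66)
  q = 1: r = 5, s = 0 − 1·1 = -1, t = 1 − 1·(-4) = 5  (check: 350·(-1) + 71·5 = 5)
  q = 13: r = 1, s = 1 − 13·(-1) = 14, t = -4 − 13·5 = -69  (check: 350·14 + 71·(-69) = 1)
The row with r = 1 (the gcd) gives the Bezout coefficients s = 14, t = -69.
Result: 350 · (14) + 71 · (-69) = 1.

gcd(350, 71) = 1; s = 14, t = -69 (check: 350·14 + 71·(-69) = 1).


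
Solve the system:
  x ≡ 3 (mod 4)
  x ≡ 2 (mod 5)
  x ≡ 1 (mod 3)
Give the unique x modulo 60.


Moduli 4, 5, 3 are pairwise coprime; by CRT there is a unique solution modulo M = 4 · 5 · 3 = 60.
Solve pairwise, accumulating the modulus:
  Start with x ≡ 3 (mod 4).
  Combine with x ≡ 2 (mod 5): since gcd(4, 5) = 1, we get a unique residue mod 20.
    Write x = 3 + 4·t and substitute into x ≡ 2 (mod 5): 4·t ≡ 2 − 3 = -1 (mod 5).
    Reduce coefficients mod 5: 4·t ≡ 4 (mod 5).
    The inverse of 4 mod 5 is 4 (since 4·4 = 16 = 3·5 + 1), so t ≡ 4·4 = 16 ≡ 1 (mod 5).
    Then x = 3 + 4·1 = 7, valid modulo lcm(4, 5) = 20: x ≡ 7 (mod 20).
  Combine with x ≡ 1 (mod 3): since gcd(20, 3) = 1, we get a unique residue mod 60.
    Write x = 7 + 20·t and substitute into x ≡ 1 (mod 3): 20·t ≡ 1 − 7 = -6 (mod 3).
    Reduce coefficients mod 3: 2·t ≡ 0 (mod 3).
    The inverse of 2 mod 3 is 2 (since 2·2 = 4 = 1·3 + 1), so t ≡ 2·0 = 0 ≡ 0 (mod 3).
    Then x = 7 + 20·0 = 7, valid modulo lcm(20, 3) = 60: x ≡ 7 (mod 60).
Verify: 7 mod 4 = 3 ✓, 7 mod 5 = 2 ✓, 7 mod 3 = 1 ✓.

x ≡ 7 (mod 60).


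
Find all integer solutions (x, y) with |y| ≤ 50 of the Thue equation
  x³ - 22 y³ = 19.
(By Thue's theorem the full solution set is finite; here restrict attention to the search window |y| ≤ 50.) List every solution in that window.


The equation is x³ - 22y³ = 19. For fixed y, x³ = 22·y³ + 19, so a solution requires the RHS to be a perfect cube.
Strategy: iterate y from -50 to 50, compute RHS = 22·y³ + 19, and check whether it is a (positive or negative) perfect cube.
Check small values of y:
  y = 0: RHS = 19 is not a perfect cube.
  y = 1: RHS = 41 is not a perfect cube.
  y = -1: RHS = -3 is not a perfect cube.
  y = 2: RHS = 195 is not a perfect cube.
  y = -2: RHS = -157 is not a perfect cube.
  y = 3: RHS = 613 is not a perfect cube.
  y = -3: RHS = -575 is not a perfect cube.
Continuing the search up to |y| = 50 finds no solutions either.
No (x, y) in the scanned range satisfies the equation.

No integer solutions with |y| ≤ 50.


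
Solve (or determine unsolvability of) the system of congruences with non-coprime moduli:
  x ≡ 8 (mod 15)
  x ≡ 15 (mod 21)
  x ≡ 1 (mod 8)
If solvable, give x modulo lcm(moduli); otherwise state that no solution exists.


Moduli 15, 21, 8 are not pairwise coprime, so CRT works modulo lcm(m_i) when all pairwise compatibility conditions hold.
Pairwise compatibility: gcd(m_i, m_j) must divide a_i - a_j for every pair.
Merge one congruence at a time:
  Start: x ≡ 8 (mod 15).
  Combine with x ≡ 15 (mod 21): gcd(15, 21) = 3, and 15 - 8 = 7 is NOT divisible by 3.
    ⇒ system is inconsistent (no integer solution).

No solution (the system is inconsistent).


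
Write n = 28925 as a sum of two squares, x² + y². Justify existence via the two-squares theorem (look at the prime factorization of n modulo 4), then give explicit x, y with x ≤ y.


Step 1: Factor n = 28925 = 5^2 · 13 · 89.
Step 2: Check the mod-4 condition on each prime factor: 5 ≡ 1 (mod 4), exponent 2; 13 ≡ 1 (mod 4), exponent 1; 89 ≡ 1 (mod 4), exponent 1.
All primes ≡ 3 (mod 4) appear to even exponent (or don't appear), so by the two-squares theorem n IS expressible as a sum of two squares.
Step 3: Build a representation. Group n = k² · m with k = 5 and m = 13 · 89 = 1157 (a product of primes ≡ 1 (mod 4)); a representation of m scales to one of n via (k·x)² + (k·y)² = k²(x² + y²). Each prime p ≡ 1 (mod 4) is itself a sum of two squares; find a² by testing p − a² for a perfect square:
  13: 13 − 1² = 12, 13 − 2² = 9 = 3² ⇒ 13 = 2² + 3².
  89: 89 − 1² = 88, 89 − 2² = 85, 89 − 3² = 80, 89 − 4² = 73, 89 − 5² = 64 = 8² ⇒ 89 = 5² + 8².
  Combine using the Brahmagupta–Fibonacci identity (a² + b²)(c² + d²) = (ac − bd)² + (ad + bc)² = (ac + bd)² + (ad − bc)²:
  13 · 89 = 1157: from (2² + 3²)(5² + 8²), take (2·5 − 3·8, 2·8 + 3·5) = (10 − 24, 16 + 15) = (-14, 31); dropping signs (only squares matter) gives (14, 31); check 14² + 31² = 196 + 961 = 1157 ✓.
  Scale by k = 5: (5·14, 5·31) = (70, 155).
Step 4: Order so x ≤ y and verify: 70² + 155² = 4900 + 24025 = 28925 = n. ✓

n = 28925 = 70² + 155² (one valid representation with x ≤ y).


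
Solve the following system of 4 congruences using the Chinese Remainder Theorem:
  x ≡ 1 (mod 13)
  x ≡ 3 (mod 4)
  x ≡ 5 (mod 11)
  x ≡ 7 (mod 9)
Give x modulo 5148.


Product of moduli M = 13 · 4 · 11 · 9 = 5148.
Merge one congruence at a time:
  Start: x ≡ 1 (mod 13).
  Combine with x ≡ 3 (mod 4); new modulus lcm = 52.
    Write x = 1 + 13·t and substitute into x ≡ 3 (mod 4): 13·t ≡ 3 − 1 = 2 (mod 4).
    Reduce coefficients mod 4: 1·t ≡ 2 (mod 4).
    So t ≡ 2 (mod 4).
    Then x = 1 + 13·2 = 27, valid modulo lcm(13, 4) = 52: x ≡ 27 (mod 52).
  Combine with x ≡ 5 (mod 11); new modulus lcm = 572.
    Write x = 27 + 52·t and substitute into x ≡ 5 (mod 11): 52·t ≡ 5 − 27 = -22 (mod 11).
    Reduce coefficients mod 11: 8·t ≡ 0 (mod 11).
    The inverse of 8 mod 11 is 7 (since 8·7 = 56 = 5·11 + 1), so t ≡ 7·0 = 0 ≡ 0 (mod 11).
    Then x = 27 + 52·0 = 27, valid modulo lcm(52, 11) = 572: x ≡ 27 (mod 572).
  Combine with x ≡ 7 (mod 9); new modulus lcm = 5148.
    Write x = 27 + 572·t and substitute into x ≡ 7 (mod 9): 572·t ≡ 7 − 27 = -20 (mod 9).
    Reduce coefficients mod 9: 5·t ≡ 7 (mod 9).
    The inverse of 5 mod 9 is 2 (since 5·2 = 10 = 1·9 + 1), so t ≡ 2·7 = 14 ≡ 5 (mod 9).
    Then x = 27 + 572·5 = 2887, valid modulo lcm(572, 9) = 5148: x ≡ 2887 (mod 5148).
Verify against each original: 2887 mod 13 = 1, 2887 mod 4 = 3, 2887 mod 11 = 5, 2887 mod 9 = 7.

x ≡ 2887 (mod 5148).


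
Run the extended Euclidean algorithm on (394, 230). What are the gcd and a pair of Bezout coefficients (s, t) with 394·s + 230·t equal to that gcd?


Euclidean algorithm on (394, 230) — divide until remainder is 0:
  394 = 1 · 230 + 164
  230 = 1 · 164 + 66
  164 = 2 · 66 + 32
  66 = 2 · 32 + 2
  32 = 16 · 2 + 0
gcd(394, 230) = 2.
Track Bezout coefficients alongside the remainders: start with r₀ = 394 = a·1 + b·0 (s = 1, t = 0) and r₁ = 230 = a·0 + b·1 (s = 0, t = 1); each new remainder r_{k+1} = r_{k-1} − q_k·r_k inherits s_{k+1} = s_{k-1} − q_k·s_k, t_{k+1} = t_{k-1} − q_k·t_k, so r_k = a·s_k + b·t_k at every step:
  q = 1: r = 164, s = 1 − 1·0 = 1, t = 0 − 1·1 = -1  (check: 394·1 + 230·(-1) = 164)
  q = 1: r = 66, s = 0 − 1·1 = -1, t = 1 − 1·(-1) = 2  (check: 394·(-1) + 230·2 = 66)
  q = 2: r = 32, s = 1 − 2·(-1) = 3, t = -1 − 2·2 = -5  (check: 394·3 + 230·(-5) = 32)
  q = 2: r = 2, s = -1 − 2·3 = -7, t = 2 − 2·(-5) = 12  (check: 394·(-7) + 230·12 = 2)
The row with r = 2 (the gcd) gives the Bezout coefficients s = -7, t = 12.
Result: 394 · (-7) + 230 · (12) = 2.

gcd(394, 230) = 2; s = -7, t = 12 (check: 394·(-7) + 230·12 = 2).


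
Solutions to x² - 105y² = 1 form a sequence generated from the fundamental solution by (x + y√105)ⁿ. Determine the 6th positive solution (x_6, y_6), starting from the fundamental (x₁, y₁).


Step 1: Find the fundamental solution (x₁, y₁) of x² - 105y² = 1.
  Expand √105 as a continued fraction. a₀ = ⌊√105⌋ = 10; iterate m_{k+1} = d_k·a_k − m_k, d_{k+1} = (105 − m_{k+1}²)/d_k, a_{k+1} = ⌊(a₀ + m_{k+1})/d_{k+1}⌋ (starting m₀ = 0, d₀ = 1), with convergents p_k = a_k·p_{k-1} + p_{k-2}, q_k = a_k·q_{k-1} + q_{k-2} (p₋₁ = 1, q₋₁ = 0):
  k = 0: a₀ = 10; p₀/q₀ = 10/1; p₀² − 105·q₀² = 100 − 105 = -5.
  k = 1: m = 10, d = 5, a = ⌊(10 + 10)/5⌋ = 4; p/q = (4·10 + 1)/(4·1 + 0) = 41/4; p² − 105·q² = 1681 − 1680 = 1.
  The first convergent with p² − 105·q² = 1 gives the fundamental solution (x₁, y₁) = (41, 4).
Step 2: Apply the recurrence (x_{n+1}, y_{n+1}) = (x₁x_n + 105y₁y_n, x₁y_n + y₁x_n) repeatedly.
  From (x_1, y_1) = (41, 4): x_2 = 41·41 + 105·4·4 = 3361; y_2 = 41·4 + 4·41 = 328.
  From (x_2, y_2) = (3361, 328): x_3 = 41·3361 + 105·4·328 = 275561; y_3 = 41·328 + 4·3361 = 26892.
  From (x_3, y_3) = (275561, 26892): x_4 = 41·275561 + 105·4·26892 = 22592641; y_4 = 41·26892 + 4·275561 = 2204816.
  From (x_4, y_4) = (22592641, 2204816): x_5 = 41·22592641 + 105·4·2204816 = 1852321001; y_5 = 41·2204816 + 4·22592641 = 180768020.
  From (x_5, y_5) = (1852321001, 180768020): x_6 = 41·1852321001 + 105·4·180768020 = 151867729441; y_6 = 41·180768020 + 4·1852321001 = 14820772824.
Step 3: Verify x_6² - 105·y_6² = 23063807245564778172481 - 23063807245564778172480 = 1 (should be 1). ✓

(x_1, y_1) = (41, 4); (x_6, y_6) = (151867729441, 14820772824).


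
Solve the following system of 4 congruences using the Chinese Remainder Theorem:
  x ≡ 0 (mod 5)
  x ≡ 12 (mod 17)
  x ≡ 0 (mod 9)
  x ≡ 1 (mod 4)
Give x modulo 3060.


Product of moduli M = 5 · 17 · 9 · 4 = 3060.
Merge one congruence at a time:
  Start: x ≡ 0 (mod 5).
  Combine with x ≡ 12 (mod 17); new modulus lcm = 85.
    Write x = 0 + 5·t and substitute into x ≡ 12 (mod 17): 5·t ≡ 12 − 0 = 12 (mod 17).
    The inverse of 5 mod 17 is 7 (since 5·7 = 35 = 2·17 + 1), so t ≡ 7·12 = 84 ≡ 16 (mod 17).
    Then x = 0 + 5·16 = 80, valid modulo lcm(5, 17) = 85: x ≡ 80 (mod 85).
  Combine with x ≡ 0 (mod 9); new modulus lcm = 765.
    Write x = 80 + 85·t and substitute into x ≡ 0 (mod 9): 85·t ≡ 0 − 80 = -80 (mod 9).
    Reduce coefficients mod 9: 4·t ≡ 1 (mod 9).
    The inverse of 4 mod 9 is 7 (since 4·7 = 28 = 3·9 + 1), so t ≡ 7·1 = 7 ≡ 7 (mod 9).
    Then x = 80 + 85·7 = 675, valid modulo lcm(85, 9) = 765: x ≡ 675 (mod 765).
  Combine with x ≡ 1 (mod 4); new modulus lcm = 3060.
    Write x = 675 + 765·t and substitute into x ≡ 1 (mod 4): 765·t ≡ 1 − 675 = -674 (mod 4).
    Reduce coefficients mod 4: 1·t ≡ 2 (mod 4).
    So t ≡ 2 (mod 4).
    Then x = 675 + 765·2 = 2205, valid modulo lcm(765, 4) = 3060: x ≡ 2205 (mod 3060).
Verify against each original: 2205 mod 5 = 0, 2205 mod 17 = 12, 2205 mod 9 = 0, 2205 mod 4 = 1.

x ≡ 2205 (mod 3060).


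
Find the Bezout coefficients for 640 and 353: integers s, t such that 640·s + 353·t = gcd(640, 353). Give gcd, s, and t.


Euclidean algorithm on (640, 353) — divide until remainder is 0:
  640 = 1 · 353 + 287
  353 = 1 · 287 + 66
  287 = 4 · 66 + 23
  66 = 2 · 23 + 20
  23 = 1 · 20 + 3
  20 = 6 · 3 + 2
  3 = 1 · 2 + 1
  2 = 2 · 1 + 0
gcd(640, 353) = 1.
Track Bezout coefficients alongside the remainders: start with r₀ = 640 = a·1 + b·0 (s = 1, t = 0) and r₁ = 353 = a·0 + b·1 (s = 0, t = 1); each new remainder r_{k+1} = r_{k-1} − q_k·r_k inherits s_{k+1} = s_{k-1} − q_k·s_k, t_{k+1} = t_{k-1} − q_k·t_k, so r_k = a·s_k + b·t_k at every step:
  q = 1: r = 287, s = 1 − 1·0 = 1, t = 0 − 1·1 = -1  (check: 640·1 + 353·(-1) = 287)
  q = 1: r = 66, s = 0 − 1·1 = -1, t = 1 − 1·(-1) = 2  (check: 640·(-1) + 353·2 = 66)
  q = 4: r = 23, s = 1 − 4·(-1) = 5, t = -1 − 4·2 = -9  (check: 640·5 + 353·(-9) = 23)
  q = 2: r = 20, s = -1 − 2·5 = -11, t = 2 − 2·(-9) = 20  (check: 640·(-11) + 353·20 = 20)
  q = 1: r = 3, s = 5 − 1·(-11) = 16, t = -9 − 1·20 = -29  (check: 640·16 + 353·(-29) = 3)
  q = 6: r = 2, s = -11 − 6·16 = -107, t = 20 − 6·(-29) = 194  (check: 640·(-107) + 353·194 = 2)
  q = 1: r = 1, s = 16 − 1·(-107) = 123, t = -29 − 1·194 = -223  (check: 640·123 + 353·(-223) = 1)
The row with r = 1 (the gcd) gives the Bezout coefficients s = 123, t = -223.
Result: 640 · (123) + 353 · (-223) = 1.

gcd(640, 353) = 1; s = 123, t = -223 (check: 640·123 + 353·(-223) = 1).


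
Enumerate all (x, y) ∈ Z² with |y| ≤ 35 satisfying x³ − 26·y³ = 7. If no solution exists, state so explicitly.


The equation is x³ - 26y³ = 7. For fixed y, x³ = 26·y³ + 7, so a solution requires the RHS to be a perfect cube.
Strategy: iterate y from -35 to 35, compute RHS = 26·y³ + 7, and check whether it is a (positive or negative) perfect cube.
Check small values of y:
  y = 0: RHS = 7 is not a perfect cube.
  y = 1: RHS = 33 is not a perfect cube.
  y = -1: RHS = -19 is not a perfect cube.
  y = 2: RHS = 215 is not a perfect cube.
  y = -2: RHS = -201 is not a perfect cube.
  y = 3: RHS = 709 is not a perfect cube.
  y = -3: RHS = -695 is not a perfect cube.
Continuing the search up to |y| = 35 finds no solutions either.
No (x, y) in the scanned range satisfies the equation.

No integer solutions with |y| ≤ 35.


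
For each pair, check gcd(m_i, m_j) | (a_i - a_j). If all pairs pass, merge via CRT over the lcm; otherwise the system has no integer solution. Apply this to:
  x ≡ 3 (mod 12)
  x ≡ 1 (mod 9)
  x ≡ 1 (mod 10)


Moduli 12, 9, 10 are not pairwise coprime, so CRT works modulo lcm(m_i) when all pairwise compatibility conditions hold.
Pairwise compatibility: gcd(m_i, m_j) must divide a_i - a_j for every pair.
Merge one congruence at a time:
  Start: x ≡ 3 (mod 12).
  Combine with x ≡ 1 (mod 9): gcd(12, 9) = 3, and 1 - 3 = -2 is NOT divisible by 3.
    ⇒ system is inconsistent (no integer solution).

No solution (the system is inconsistent).


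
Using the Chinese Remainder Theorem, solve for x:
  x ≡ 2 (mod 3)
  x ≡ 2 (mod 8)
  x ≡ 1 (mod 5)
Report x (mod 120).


Moduli 3, 8, 5 are pairwise coprime; by CRT there is a unique solution modulo M = 3 · 8 · 5 = 120.
Solve pairwise, accumulating the modulus:
  Start with x ≡ 2 (mod 3).
  Combine with x ≡ 2 (mod 8): since gcd(3, 8) = 1, we get a unique residue mod 24.
    Write x = 2 + 3·t and substitute into x ≡ 2 (mod 8): 3·t ≡ 2 − 2 = 0 (mod 8).
    The inverse of 3 mod 8 is 3 (since 3·3 = 9 = 1·8 + 1), so t ≡ 3·0 = 0 ≡ 0 (mod 8).
    Then x = 2 + 3·0 = 2, valid modulo lcm(3, 8) = 24: x ≡ 2 (mod 24).
  Combine with x ≡ 1 (mod 5): since gcd(24, 5) = 1, we get a unique residue mod 120.
    Write x = 2 + 24·t and substitute into x ≡ 1 (mod 5): 24·t ≡ 1 − 2 = -1 (mod 5).
    Reduce coefficients mod 5: 4·t ≡ 4 (mod 5).
    The inverse of 4 mod 5 is 4 (since 4·4 = 16 = 3·5 + 1), so t ≡ 4·4 = 16 ≡ 1 (mod 5).
    Then x = 2 + 24·1 = 26, valid modulo lcm(24, 5) = 120: x ≡ 26 (mod 120).
Verify: 26 mod 3 = 2 ✓, 26 mod 8 = 2 ✓, 26 mod 5 = 1 ✓.

x ≡ 26 (mod 120).


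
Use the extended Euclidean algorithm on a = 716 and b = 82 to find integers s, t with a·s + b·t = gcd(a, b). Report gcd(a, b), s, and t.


Euclidean algorithm on (716, 82) — divide until remainder is 0:
  716 = 8 · 82 + 60
  82 = 1 · 60 + 22
  60 = 2 · 22 + 16
  22 = 1 · 16 + 6
  16 = 2 · 6 + 4
  6 = 1 · 4 + 2
  4 = 2 · 2 + 0
gcd(716, 82) = 2.
Track Bezout coefficients alongside the remainders: start with r₀ = 716 = a·1 + b·0 (s = 1, t = 0) and r₁ = 82 = a·0 + b·1 (s = 0, t = 1); each new remainder r_{k+1} = r_{k-1} − q_k·r_k inherits s_{k+1} = s_{k-1} − q_k·s_k, t_{k+1} = t_{k-1} − q_k·t_k, so r_k = a·s_k + b·t_k at every step:
  q = 8: r = 60, s = 1 − 8·0 = 1, t = 0 − 8·1 = -8  (check: 716·1 + 82·(-8) = 60)
  q = 1: r = 22, s = 0 − 1·1 = -1, t = 1 − 1·(-8) = 9  (check: 716·(-1) + 82·9 = 22)
  q = 2: r = 16, s = 1 − 2·(-1) = 3, t = -8 − 2·9 = -26  (check: 716·3 + 82·(-26) = 16)
  q = 1: r = 6, s = -1 − 1·3 = -4, t = 9 − 1·(-26) = 35  (check: 716·(-4) + 82·35 = 6)
  q = 2: r = 4, s = 3 − 2·(-4) = 11, t = -26 − 2·35 = -96  (check: 716·11 + 82·(-96) = 4)
  q = 1: r = 2, s = -4 − 1·11 = -15, t = 35 − 1·(-96) = 131  (check: 716·(-15) + 82·131 = 2)
The row with r = 2 (the gcd) gives the Bezout coefficients s = -15, t = 131.
Result: 716 · (-15) + 82 · (131) = 2.

gcd(716, 82) = 2; s = -15, t = 131 (check: 716·(-15) + 82·131 = 2).


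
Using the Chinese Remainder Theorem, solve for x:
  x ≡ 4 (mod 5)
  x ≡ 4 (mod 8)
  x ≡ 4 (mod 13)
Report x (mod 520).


Moduli 5, 8, 13 are pairwise coprime; by CRT there is a unique solution modulo M = 5 · 8 · 13 = 520.
Solve pairwise, accumulating the modulus:
  Start with x ≡ 4 (mod 5).
  Combine with x ≡ 4 (mod 8): since gcd(5, 8) = 1, we get a unique residue mod 40.
    Write x = 4 + 5·t and substitute into x ≡ 4 (mod 8): 5·t ≡ 4 − 4 = 0 (mod 8).
    The inverse of 5 mod 8 is 5 (since 5·5 = 25 = 3·8 + 1), so t ≡ 5·0 = 0 ≡ 0 (mod 8).
    Then x = 4 + 5·0 = 4, valid modulo lcm(5, 8) = 40: x ≡ 4 (mod 40).
  Combine with x ≡ 4 (mod 13): since gcd(40, 13) = 1, we get a unique residue mod 520.
    Write x = 4 + 40·t and substitute into x ≡ 4 (mod 13): 40·t ≡ 4 − 4 = 0 (mod 13).
    Reduce coefficients mod 13: 1·t ≡ 0 (mod 13).
    So t ≡ 0 (mod 13).
    Then x = 4 + 40·0 = 4, valid modulo lcm(40, 13) = 520: x ≡ 4 (mod 520).
Verify: 4 mod 5 = 4 ✓, 4 mod 8 = 4 ✓, 4 mod 13 = 4 ✓.

x ≡ 4 (mod 520).


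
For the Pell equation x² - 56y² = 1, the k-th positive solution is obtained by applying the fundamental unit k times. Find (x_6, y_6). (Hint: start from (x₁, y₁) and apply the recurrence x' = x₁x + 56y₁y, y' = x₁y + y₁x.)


Step 1: Find the fundamental solution (x₁, y₁) of x² - 56y² = 1.
  Expand √56 as a continued fraction. a₀ = ⌊√56⌋ = 7; iterate m_{k+1} = d_k·a_k − m_k, d_{k+1} = (56 − m_{k+1}²)/d_k, a_{k+1} = ⌊(a₀ + m_{k+1})/d_{k+1}⌋ (starting m₀ = 0, d₀ = 1), with convergents p_k = a_k·p_{k-1} + p_{k-2}, q_k = a_k·q_{k-1} + q_{k-2} (p₋₁ = 1, q₋₁ = 0):
  k = 0: a₀ = 7; p₀/q₀ = 7/1; p₀² − 56·q₀² = 49 − 56 = -7.
  k = 1: m = 7, d = 7, a = ⌊(7 + 7)/7⌋ = 2; p/q = (2·7 + 1)/(2·1 + 0) = 15/2; p² − 56·q² = 225 − 224 = 1.
  The first convergent with p² − 56·q² = 1 gives the fundamental solution (x₁, y₁) = (15, 2).
Step 2: Apply the recurrence (x_{n+1}, y_{n+1}) = (x₁x_n + 56y₁y_n, x₁y_n + y₁x_n) repeatedly.
  From (x_1, y_1) = (15, 2): x_2 = 15·15 + 56·2·2 = 449; y_2 = 15·2 + 2·15 = 60.
  From (x_2, y_2) = (449, 60): x_3 = 15·449 + 56·2·60 = 13455; y_3 = 15·60 + 2·449 = 1798.
  From (x_3, y_3) = (13455, 1798): x_4 = 15·13455 + 56·2·1798 = 403201; y_4 = 15·1798 + 2·13455 = 53880.
  From (x_4, y_4) = (403201, 53880): x_5 = 15·403201 + 56·2·53880 = 12082575; y_5 = 15·53880 + 2·403201 = 1614602.
  From (x_5, y_5) = (12082575, 1614602): x_6 = 15·12082575 + 56·2·1614602 = 362074049; y_6 = 15·1614602 + 2·12082575 = 48384180.
Step 3: Verify x_6² - 56·y_6² = 131097616959254401 - 131097616959254400 = 1 (should be 1). ✓

(x_1, y_1) = (15, 2); (x_6, y_6) = (362074049, 48384180).


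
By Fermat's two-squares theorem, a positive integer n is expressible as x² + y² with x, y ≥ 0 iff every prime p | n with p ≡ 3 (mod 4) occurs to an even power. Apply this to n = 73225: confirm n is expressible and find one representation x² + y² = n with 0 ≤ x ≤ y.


Step 1: Factor n = 73225 = 5^2 · 29 · 101.
Step 2: Check the mod-4 condition on each prime factor: 5 ≡ 1 (mod 4), exponent 2; 29 ≡ 1 (mod 4), exponent 1; 101 ≡ 1 (mod 4), exponent 1.
All primes ≡ 3 (mod 4) appear to even exponent (or don't appear), so by the two-squares theorem n IS expressible as a sum of two squares.
Step 3: Build a representation. Group n = k² · m with k = 5 and m = 29 · 101 = 2929 (a product of primes ≡ 1 (mod 4)); a representation of m scales to one of n via (k·x)² + (k·y)² = k²(x² + y²). Each prime p ≡ 1 (mod 4) is itself a sum of two squares; find a² by testing p − a² for a perfect square:
  29: 29 − 1² = 28, 29 − 2² = 25 = 5² ⇒ 29 = 2² + 5².
  101: 101 − 1² = 100 = 10² ⇒ 101 = 1² + 10².
  Combine using the Brahmagupta–Fibonacci identity (a² + b²)(c² + d²) = (ac − bd)² + (ad + bc)² = (ac + bd)² + (ad − bc)²:
  29 · 101 = 2929: from (2² + 5²)(1² + 10²), take (2·1 − 5·10, 2·10 + 5·1) = (2 − 50, 20 + 5) = (-48, 25); dropping signs (only squares matter) gives (48, 25); check 48² + 25² = 2304 + 625 = 2929 ✓.
  Scale by k = 5: (5·48, 5·25) = (240, 125).
Step 4: Order so x ≤ y and verify: 125² + 240² = 15625 + 57600 = 73225 = n. ✓

n = 73225 = 125² + 240² (one valid representation with x ≤ y).


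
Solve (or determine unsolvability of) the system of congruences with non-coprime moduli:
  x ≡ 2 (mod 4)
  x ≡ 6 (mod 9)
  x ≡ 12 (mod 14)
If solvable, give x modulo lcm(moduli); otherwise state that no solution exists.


Moduli 4, 9, 14 are not pairwise coprime, so CRT works modulo lcm(m_i) when all pairwise compatibility conditions hold.
Pairwise compatibility: gcd(m_i, m_j) must divide a_i - a_j for every pair.
Merge one congruence at a time:
  Start: x ≡ 2 (mod 4).
  Combine with x ≡ 6 (mod 9): gcd(4, 9) = 1; 6 - 2 = 4, which IS divisible by 1, so compatible.
    Write x = 2 + 4·t and substitute into x ≡ 6 (mod 9): 4·t ≡ 6 − 2 = 4 (mod 9).
    The inverse of 4 mod 9 is 7 (since 4·7 = 28 = 3·9 + 1), so t ≡ 7·4 = 28 ≡ 1 (mod 9).
    Then x = 2 + 4·1 = 6, valid modulo lcm(4, 9) = 36: x ≡ 6 (mod 36).
  Combine with x ≡ 12 (mod 14): gcd(36, 14) = 2; 12 - 6 = 6, which IS divisible by 2, so compatible.
    Write x = 6 + 36·t and substitute into x ≡ 12 (mod 14): 36·t ≡ 12 − 6 = 6 (mod 14).
    Divide the congruence (and modulus) by g = 2: 18·t ≡ 3 (mod 7).
    Reduce coefficients mod 7: 4·t ≡ 3 (mod 7).
    The inverse of 4 mod 7 is 2 (since 4·2 = 8 = 1·7 + 1), so t ≡ 2·3 = 6 ≡ 6 (mod 7).
    Then x = 6 + 36·6 = 222, valid modulo lcm(36, 14) = 252: x ≡ 222 (mod 252).
Verify: 222 mod 4 = 2, 222 mod 9 = 6, 222 mod 14 = 12.

x ≡ 222 (mod 252).


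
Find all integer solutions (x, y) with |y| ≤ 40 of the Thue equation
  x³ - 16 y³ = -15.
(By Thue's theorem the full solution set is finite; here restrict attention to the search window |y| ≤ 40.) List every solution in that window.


The equation is x³ - 16y³ = -15. For fixed y, x³ = 16·y³ − 15, so a solution requires the RHS to be a perfect cube.
Strategy: iterate y from -40 to 40, compute RHS = 16·y³ − 15, and check whether it is a (positive or negative) perfect cube.
Check small values of y:
  y = 0: RHS = -15 is not a perfect cube.
  y = 1: RHS = 1 = (1)³ ⇒ x = 1 works.
  y = -1: RHS = -31 is not a perfect cube.
  y = 2: RHS = 113 is not a perfect cube.
  y = -2: RHS = -143 is not a perfect cube.
  y = 3: RHS = 417 is not a perfect cube.
  y = -3: RHS = -447 is not a perfect cube.
Continuing the search up to |y| = 40 finds no further solutions beyond those listed.
Collected solutions: (1, 1).

Solutions (with |y| ≤ 40): (1, 1).


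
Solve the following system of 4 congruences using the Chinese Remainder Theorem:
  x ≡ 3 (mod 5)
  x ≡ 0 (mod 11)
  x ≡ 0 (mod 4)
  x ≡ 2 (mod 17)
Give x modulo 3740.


Product of moduli M = 5 · 11 · 4 · 17 = 3740.
Merge one congruence at a time:
  Start: x ≡ 3 (mod 5).
  Combine with x ≡ 0 (mod 11); new modulus lcm = 55.
    Write x = 3 + 5·t and substitute into x ≡ 0 (mod 11): 5·t ≡ 0 − 3 = -3 (mod 11).
    Reduce coefficients mod 11: 5·t ≡ 8 (mod 11).
    The inverse of 5 mod 11 is 9 (since 5·9 = 45 = 4·11 + 1), so t ≡ 9·8 = 72 ≡ 6 (mod 11).
    Then x = 3 + 5·6 = 33, valid modulo lcm(5, 11) = 55: x ≡ 33 (mod 55).
  Combine with x ≡ 0 (mod 4); new modulus lcm = 220.
    Write x = 33 + 55·t and substitute into x ≡ 0 (mod 4): 55·t ≡ 0 − 33 = -33 (mod 4).
    Reduce coefficients mod 4: 3·t ≡ 3 (mod 4).
    The inverse of 3 mod 4 is 3 (since 3·3 = 9 = 2·4 + 1), so t ≡ 3·3 = 9 ≡ 1 (mod 4).
    Then x = 33 + 55·1 = 88, valid modulo lcm(55, 4) = 220: x ≡ 88 (mod 220).
  Combine with x ≡ 2 (mod 17); new modulus lcm = 3740.
    Write x = 88 + 220·t and substitute into x ≡ 2 (mod 17): 220·t ≡ 2 − 88 = -86 (mod 17).
    Reduce coefficients mod 17: 16·t ≡ 16 (mod 17).
    The inverse of 16 mod 17 is 16 (since 16·16 = 256 = 15·17 + 1), so t ≡ 16·16 = 256 ≡ 1 (mod 17).
    Then x = 88 + 220·1 = 308, valid modulo lcm(220, 17) = 3740: x ≡ 308 (mod 3740).
Verify against each original: 308 mod 5 = 3, 308 mod 11 = 0, 308 mod 4 = 0, 308 mod 17 = 2.

x ≡ 308 (mod 3740).
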